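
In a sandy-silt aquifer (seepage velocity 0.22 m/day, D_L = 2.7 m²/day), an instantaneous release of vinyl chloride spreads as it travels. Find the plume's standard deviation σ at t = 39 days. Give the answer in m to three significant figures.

14.5 m

Dispersive spreading gives a Gaussian with σ² = 2Dt; advection only shifts the center.
σ = √(2 × 2.7 × 39) = 14.5 m.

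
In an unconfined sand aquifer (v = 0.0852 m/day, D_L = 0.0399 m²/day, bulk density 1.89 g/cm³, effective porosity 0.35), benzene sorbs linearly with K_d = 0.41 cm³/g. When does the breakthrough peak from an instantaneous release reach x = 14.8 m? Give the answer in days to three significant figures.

Retardation factor R = 1 + ρ_b·K_d/n = 1 + 1.89 × 0.41/0.35 = 3.214.
Sorption retards both mechanisms: v_R = v/R = 0.02651 m/day, D_R = D/R = 0.01241 m²/day.
Peak time from v_R²t² + 2D_R t − x² = 0: t = (√(D_R² + v_R²x²) − D_R)/v_R².
√(D_R² + v_R²x²) = √(0.01241² + 0.02651² × 14.8²) = 0.3925; v_R² = 0.0007028.
t = (0.3925 − 0.01241)/0.0007028 = 541 days.

541 days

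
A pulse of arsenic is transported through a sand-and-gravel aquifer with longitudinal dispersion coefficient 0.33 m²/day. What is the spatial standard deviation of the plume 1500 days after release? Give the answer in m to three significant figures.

Dispersive spreading gives a Gaussian with σ² = 2Dt; advection only shifts the center.
σ = √(2 × 0.33 × 1500) = 31.5 m.

31.5 m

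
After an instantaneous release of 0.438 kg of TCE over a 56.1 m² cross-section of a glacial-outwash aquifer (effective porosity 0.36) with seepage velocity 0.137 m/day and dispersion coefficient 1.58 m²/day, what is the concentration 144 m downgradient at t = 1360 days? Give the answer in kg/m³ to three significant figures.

For an instantaneous plane source, C(x,t) = M/(n_e·A·√(4πDt)) · exp(−(x−vt)²/(4Dt)), with n_e·A the pore (flow) area.
Plume center vt = 0.137 × 1360 = 186.32 m, so the well at 144 m is 42.32 m upgradient of the peak.
√(4πDt) = 164.3 m, giving peak height M/(n_e·A·√(4πDt)) = 0.438/(0.36 × 56.1 × 164.3) = 0.0001320 kg/m³.
(x−vt)²/(4Dt) = (-42.32)²/(4 × 1.58 × 1360) = 0.2084; exp(−0.2084) = 0.8119.
C = 0.0001320 × 0.8119 = 0.000107 kg/m³.

0.000107 kg/m³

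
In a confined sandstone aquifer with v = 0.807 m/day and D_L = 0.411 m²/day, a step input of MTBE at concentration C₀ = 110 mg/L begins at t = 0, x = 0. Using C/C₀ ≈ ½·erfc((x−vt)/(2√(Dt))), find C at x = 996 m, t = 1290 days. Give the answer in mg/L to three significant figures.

For a continuous step input, C/C₀ ≈ ½·erfc((x−vt)/(2√(Dt))).
vt = 0.807 × 1290 = 1041.03 m and 2√(Dt) = 2√(0.411 × 1290) = 46.05 m.
Argument (x−vt)/(2√(Dt)) = (996 − 1041.03)/46.05 = -0.9779; ½·erfc(-0.9779) = 0.9167.
C = 110 × 0.9167 = 101 mg/L.

101 mg/L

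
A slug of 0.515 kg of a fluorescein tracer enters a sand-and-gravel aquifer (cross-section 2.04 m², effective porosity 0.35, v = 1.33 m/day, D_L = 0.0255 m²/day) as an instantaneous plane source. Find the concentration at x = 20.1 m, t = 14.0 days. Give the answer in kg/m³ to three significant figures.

0.0735 kg/m³

For an instantaneous plane source, C(x,t) = M/(n_e·A·√(4πDt)) · exp(−(x−vt)²/(4Dt)), with n_e·A the pore (flow) area.
Plume center vt = 1.33 × 14.0 = 18.62 m, so the well at 20.1 m is 1.48 m downgradient of the peak.
√(4πDt) = 2.118 m, giving peak height M/(n_e·A·√(4πDt)) = 0.515/(0.35 × 2.04 × 2.118) = 0.3406 kg/m³.
(x−vt)²/(4Dt) = (1.48)²/(4 × 0.0255 × 14.0) = 1.534; exp(−1.534) = 0.2157.
C = 0.3406 × 0.2157 = 0.0735 kg/m³.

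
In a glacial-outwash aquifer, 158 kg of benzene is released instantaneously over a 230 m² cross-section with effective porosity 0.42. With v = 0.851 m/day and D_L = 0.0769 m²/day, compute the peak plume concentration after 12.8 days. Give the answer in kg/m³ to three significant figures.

0.465 kg/m³

The peak of an instantaneous 1D plume sits at x = vt; there the Gaussian factor is 1 and C_max = M/(n_e·A·√(4πDt)), where n_e·A is the pore area the mass is dissolved in.
√(4πDt) = √(4π × 0.0769 × 12.8) = 3.517 m, so C_max = 158/(0.42 × 230 × 3.517) = 0.465 kg/m³.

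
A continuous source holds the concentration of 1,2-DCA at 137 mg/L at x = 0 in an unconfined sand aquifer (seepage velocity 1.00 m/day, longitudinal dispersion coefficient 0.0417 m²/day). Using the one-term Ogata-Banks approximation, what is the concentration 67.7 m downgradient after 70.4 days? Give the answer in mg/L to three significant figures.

119 mg/L

For a continuous step input, C/C₀ ≈ ½·erfc((x−vt)/(2√(Dt))).
vt = 1.00 × 70.4 = 70.4 m and 2√(Dt) = 2√(0.0417 × 70.4) = 3.427 m.
Argument (x−vt)/(2√(Dt)) = (67.7 − 70.4)/3.427 = -0.7879; ½·erfc(-0.7879) = 0.8674.
C = 137 × 0.8674 = 119 mg/L.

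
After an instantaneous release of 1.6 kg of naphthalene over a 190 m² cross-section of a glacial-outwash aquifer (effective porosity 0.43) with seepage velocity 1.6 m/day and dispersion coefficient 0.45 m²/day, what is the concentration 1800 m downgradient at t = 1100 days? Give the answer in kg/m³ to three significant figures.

0.000111 kg/m³

For an instantaneous plane source, C(x,t) = M/(n_e·A·√(4πDt)) · exp(−(x−vt)²/(4Dt)), with n_e·A the pore (flow) area.
Plume center vt = 1.6 × 1100 = 1760 m, so the well at 1800 m is 40 m downgradient of the peak.
√(4πDt) = 78.87 m, giving peak height M/(n_e·A·√(4πDt)) = 1.6/(0.43 × 190 × 78.87) = 0.0002483 kg/m³.
(x−vt)²/(4Dt) = (40)²/(4 × 0.45 × 1100) = 0.8081; exp(−0.8081) = 0.4457.
C = 0.0002483 × 0.4457 = 0.000111 kg/m³.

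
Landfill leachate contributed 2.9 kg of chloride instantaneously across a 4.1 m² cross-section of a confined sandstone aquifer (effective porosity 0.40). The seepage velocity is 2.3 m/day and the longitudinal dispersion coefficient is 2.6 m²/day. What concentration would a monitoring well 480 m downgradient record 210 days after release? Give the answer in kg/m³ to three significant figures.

For an instantaneous plane source, C(x,t) = M/(n_e·A·√(4πDt)) · exp(−(x−vt)²/(4Dt)), with n_e·A the pore (flow) area.
Plume center vt = 2.3 × 210 = 483 m, so the well at 480 m is 3 m upgradient of the peak.
√(4πDt) = 82.83 m, giving peak height M/(n_e·A·√(4πDt)) = 2.9/(0.40 × 4.1 × 82.83) = 0.02135 kg/m³.
(x−vt)²/(4Dt) = (-3)²/(4 × 2.6 × 210) = 0.004121; exp(−0.004121) = 0.9959.
C = 0.02135 × 0.9959 = 0.0213 kg/m³.

0.0213 kg/m³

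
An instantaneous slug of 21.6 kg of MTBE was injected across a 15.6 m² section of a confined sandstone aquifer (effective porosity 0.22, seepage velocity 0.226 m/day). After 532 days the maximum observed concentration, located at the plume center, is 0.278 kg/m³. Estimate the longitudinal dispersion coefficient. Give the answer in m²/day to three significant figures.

At the plume center C_max = M/(n_e·A·√(4πDt)), so D = M²/(4πt·(n_e·A·C_max)²).
n_e·A·C_max = 0.22 × 15.6 × 0.278 = 0.9541 kg/m.
D = 21.6²/(4π × 532 × 0.9541²) = 0.0767 m²/day.

0.0767 m²/day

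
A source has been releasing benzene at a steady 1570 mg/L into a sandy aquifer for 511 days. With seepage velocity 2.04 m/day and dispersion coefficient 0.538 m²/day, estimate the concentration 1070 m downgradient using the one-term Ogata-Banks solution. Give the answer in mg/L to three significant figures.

For a continuous step input, C/C₀ ≈ ½·erfc((x−vt)/(2√(Dt))).
vt = 2.04 × 511 = 1042.44 m and 2√(Dt) = 2√(0.538 × 511) = 33.16 m.
Argument (x−vt)/(2√(Dt)) = (1070 − 1042.44)/33.16 = 0.8311; ½·erfc(0.8311) = 0.1199.
C = 1570 × 0.1199 = 188 mg/L.

188 mg/L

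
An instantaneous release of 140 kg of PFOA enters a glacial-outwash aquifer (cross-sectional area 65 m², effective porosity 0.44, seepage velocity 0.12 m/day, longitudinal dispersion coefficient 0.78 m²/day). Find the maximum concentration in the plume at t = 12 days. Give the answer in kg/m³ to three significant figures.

The peak of an instantaneous 1D plume sits at x = vt; there the Gaussian factor is 1 and C_max = M/(n_e·A·√(4πDt)), where n_e·A is the pore area the mass is dissolved in.
√(4πDt) = √(4π × 0.78 × 12) = 10.85 m, so C_max = 140/(0.44 × 65 × 10.85) = 0.451 kg/m³.

0.451 kg/m³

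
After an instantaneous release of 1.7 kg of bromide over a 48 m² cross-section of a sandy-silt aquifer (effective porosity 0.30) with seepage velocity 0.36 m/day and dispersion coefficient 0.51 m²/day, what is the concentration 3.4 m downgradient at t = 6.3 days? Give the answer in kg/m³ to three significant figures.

For an instantaneous plane source, C(x,t) = M/(n_e·A·√(4πDt)) · exp(−(x−vt)²/(4Dt)), with n_e·A the pore (flow) area.
Plume center vt = 0.36 × 6.3 = 2.268 m, so the well at 3.4 m is 1.132 m downgradient of the peak.
√(4πDt) = 6.354 m, giving peak height M/(n_e·A·√(4πDt)) = 1.7/(0.30 × 48 × 6.354) = 0.01858 kg/m³.
(x−vt)²/(4Dt) = (1.132)²/(4 × 0.51 × 6.3) = 0.09971; exp(−0.09971) = 0.9051.
C = 0.01858 × 0.9051 = 0.0168 kg/m³.

0.0168 kg/m³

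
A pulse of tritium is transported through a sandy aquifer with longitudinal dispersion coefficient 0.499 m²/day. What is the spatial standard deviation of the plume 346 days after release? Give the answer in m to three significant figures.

18.6 m

Dispersive spreading gives a Gaussian with σ² = 2Dt; advection only shifts the center.
σ = √(2 × 0.499 × 346) = 18.6 m.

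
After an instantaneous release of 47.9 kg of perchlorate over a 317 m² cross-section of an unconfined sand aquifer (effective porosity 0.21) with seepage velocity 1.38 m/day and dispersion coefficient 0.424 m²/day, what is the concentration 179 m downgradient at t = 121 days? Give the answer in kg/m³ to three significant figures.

0.0140 kg/m³

For an instantaneous plane source, C(x,t) = M/(n_e·A·√(4πDt)) · exp(−(x−vt)²/(4Dt)), with n_e·A the pore (flow) area.
Plume center vt = 1.38 × 121 = 166.98 m, so the well at 179 m is 12.02 m downgradient of the peak.
√(4πDt) = 25.39 m, giving peak height M/(n_e·A·√(4πDt)) = 47.9/(0.21 × 317 × 25.39) = 0.02834 kg/m³.
(x−vt)²/(4Dt) = (12.02)²/(4 × 0.424 × 121) = 0.7040; exp(−0.7040) = 0.4946.
C = 0.02834 × 0.4946 = 0.0140 kg/m³.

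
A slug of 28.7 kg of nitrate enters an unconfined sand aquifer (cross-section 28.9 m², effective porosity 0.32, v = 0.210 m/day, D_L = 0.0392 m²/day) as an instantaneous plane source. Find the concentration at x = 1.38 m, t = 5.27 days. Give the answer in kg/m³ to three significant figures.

1.76 kg/m³

For an instantaneous plane source, C(x,t) = M/(n_e·A·√(4πDt)) · exp(−(x−vt)²/(4Dt)), with n_e·A the pore (flow) area.
Plume center vt = 0.210 × 5.27 = 1.1067 m, so the well at 1.38 m is 0.2733 m downgradient of the peak.
√(4πDt) = 1.611 m, giving peak height M/(n_e·A·√(4πDt)) = 28.7/(0.32 × 28.9 × 1.611) = 1.926 kg/m³.
(x−vt)²/(4Dt) = (0.2733)²/(4 × 0.0392 × 5.27) = 0.09039; exp(−0.09039) = 0.9136.
C = 1.926 × 0.9136 = 1.76 kg/m³.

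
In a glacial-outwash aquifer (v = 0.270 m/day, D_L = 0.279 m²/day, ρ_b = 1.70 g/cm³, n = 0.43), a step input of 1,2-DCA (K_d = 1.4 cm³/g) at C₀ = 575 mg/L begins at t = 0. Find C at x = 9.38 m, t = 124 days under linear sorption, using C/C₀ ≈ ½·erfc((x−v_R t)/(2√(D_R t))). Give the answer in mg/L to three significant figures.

54.9 mg/L

Retardation factor R = 1 + ρ_b·K_d/n = 1 + 1.70 × 1.4/0.43 = 6.535.
Sorption retards both mechanisms: v_R = v/R = 0.04132 m/day, D_R = D/R = 0.04269 m²/day.
v_R·t = 0.04132 × 124 = 5.12368 m; 2√(D_R t) = 4.602 m; argument = (9.38 − 5.12368)/4.602 = 0.9249.
C = C₀ × ½·erfc(0.9249) = 575 × 0.09544 = 54.9 mg/L.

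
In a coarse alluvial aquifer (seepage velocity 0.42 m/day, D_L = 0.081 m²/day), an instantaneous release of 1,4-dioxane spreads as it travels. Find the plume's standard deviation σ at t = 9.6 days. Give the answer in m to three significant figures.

Dispersive spreading gives a Gaussian with σ² = 2Dt; advection only shifts the center.
σ = √(2 × 0.081 × 9.6) = 1.25 m.

1.25 m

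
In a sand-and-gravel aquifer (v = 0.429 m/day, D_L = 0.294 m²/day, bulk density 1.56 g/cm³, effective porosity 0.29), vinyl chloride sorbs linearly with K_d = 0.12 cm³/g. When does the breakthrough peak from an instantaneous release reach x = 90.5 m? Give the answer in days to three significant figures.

345 days

Retardation factor R = 1 + ρ_b·K_d/n = 1 + 1.56 × 0.12/0.29 = 1.646.
Sorption retards both mechanisms: v_R = v/R = 0.2606 m/day, D_R = D/R = 0.1786 m²/day.
Peak time from v_R²t² + 2D_R t − x² = 0: t = (√(D_R² + v_R²x²) − D_R)/v_R².
√(D_R² + v_R²x²) = √(0.1786² + 0.2606² × 90.5²) = 23.58; v_R² = 0.06791.
t = (23.58 − 0.1786)/0.06791 = 345 days.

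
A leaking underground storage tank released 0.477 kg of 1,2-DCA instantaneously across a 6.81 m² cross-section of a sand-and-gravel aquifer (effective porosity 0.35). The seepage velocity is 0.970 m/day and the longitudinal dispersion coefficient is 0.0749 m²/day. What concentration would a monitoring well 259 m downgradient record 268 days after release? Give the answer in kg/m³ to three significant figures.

For an instantaneous plane source, C(x,t) = M/(n_e·A·√(4πDt)) · exp(−(x−vt)²/(4Dt)), with n_e·A the pore (flow) area.
Plume center vt = 0.970 × 268 = 259.96 m, so the well at 259 m is 0.96 m upgradient of the peak.
√(4πDt) = 15.88 m, giving peak height M/(n_e·A·√(4πDt)) = 0.477/(0.35 × 6.81 × 15.88) = 0.01260 kg/m³.
(x−vt)²/(4Dt) = (-0.96)²/(4 × 0.0749 × 268) = 0.01148; exp(−0.01148) = 0.9886.
C = 0.01260 × 0.9886 = 0.0125 kg/m³.

0.0125 kg/m³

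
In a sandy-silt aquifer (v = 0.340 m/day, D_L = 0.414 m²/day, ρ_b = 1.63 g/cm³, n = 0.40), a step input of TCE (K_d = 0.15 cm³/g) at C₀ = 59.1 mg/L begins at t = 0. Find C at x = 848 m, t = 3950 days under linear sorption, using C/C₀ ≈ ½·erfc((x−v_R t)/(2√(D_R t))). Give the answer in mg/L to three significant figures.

Retardation factor R = 1 + ρ_b·K_d/n = 1 + 1.63 × 0.15/0.40 = 1.611.
Sorption retards both mechanisms: v_R = v/R = 0.2110 m/day, D_R = D/R = 0.2570 m²/day.
v_R·t = 0.2110 × 3950 = 833.45 m; 2√(D_R t) = 63.72 m; argument = (848 − 833.45)/63.72 = 0.2283.
C = C₀ × ½·erfc(0.2283) = 59.1 × 0.3734 = 22.1 mg/L.

22.1 mg/L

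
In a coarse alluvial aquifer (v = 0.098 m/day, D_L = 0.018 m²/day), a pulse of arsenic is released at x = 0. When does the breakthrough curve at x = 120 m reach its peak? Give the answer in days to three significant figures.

For the 1D instantaneous-source solution, setting ∂C/∂t = 0 at fixed x gives v²t² + 2Dt − x² = 0, so t = (√(D² + v²x²) − D)/v².
√(D² + v²x²) = √(0.018² + 0.098² × 120²) = 11.76; v² = 0.009604.
t = (11.76 − 0.018)/0.009604 = 1220 days (vs. the pure-advection estimate x/v = 1220 d).

1220 days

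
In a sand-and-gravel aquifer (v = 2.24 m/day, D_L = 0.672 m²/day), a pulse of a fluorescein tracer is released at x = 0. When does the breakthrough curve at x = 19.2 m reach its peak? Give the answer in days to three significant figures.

For the 1D instantaneous-source solution, setting ∂C/∂t = 0 at fixed x gives v²t² + 2Dt − x² = 0, so t = (√(D² + v²x²) − D)/v².
√(D² + v²x²) = √(0.672² + 2.24² × 19.2²) = 43.01; v² = 5.0176.
t = (43.01 − 0.672)/5.0176 = 8.44 days (vs. the pure-advection estimate x/v = 8.57 d).

8.44 days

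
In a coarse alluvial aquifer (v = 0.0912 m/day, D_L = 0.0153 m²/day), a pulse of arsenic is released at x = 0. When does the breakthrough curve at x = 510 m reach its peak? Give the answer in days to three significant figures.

For the 1D instantaneous-source solution, setting ∂C/∂t = 0 at fixed x gives v²t² + 2Dt − x² = 0, so t = (√(D² + v²x²) − D)/v².
√(D² + v²x²) = √(0.0153² + 0.0912² × 510²) = 46.51; v² = 0.00831744.
t = (46.51 − 0.0153)/0.00831744 = 5590 days (vs. the pure-advection estimate x/v = 5590 d).

5590 days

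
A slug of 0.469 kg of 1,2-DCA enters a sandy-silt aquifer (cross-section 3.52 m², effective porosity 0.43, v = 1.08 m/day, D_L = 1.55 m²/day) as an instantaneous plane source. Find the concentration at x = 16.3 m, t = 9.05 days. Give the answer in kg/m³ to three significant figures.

For an instantaneous plane source, C(x,t) = M/(n_e·A·√(4πDt)) · exp(−(x−vt)²/(4Dt)), with n_e·A the pore (flow) area.
Plume center vt = 1.08 × 9.05 = 9.774 m, so the well at 16.3 m is 6.526 m downgradient of the peak.
√(4πDt) = 13.28 m, giving peak height M/(n_e·A·√(4πDt)) = 0.469/(0.43 × 3.52 × 13.28) = 0.02333 kg/m³.
(x−vt)²/(4Dt) = (6.526)²/(4 × 1.55 × 9.05) = 0.7590; exp(−0.7590) = 0.4681.
C = 0.02333 × 0.4681 = 0.0109 kg/m³.

0.0109 kg/m³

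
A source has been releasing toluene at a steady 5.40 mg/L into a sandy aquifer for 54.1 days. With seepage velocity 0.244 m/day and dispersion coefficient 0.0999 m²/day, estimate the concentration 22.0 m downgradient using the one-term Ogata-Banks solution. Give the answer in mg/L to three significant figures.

0.0201 mg/L

For a continuous step input, C/C₀ ≈ ½·erfc((x−vt)/(2√(Dt))).
vt = 0.244 × 54.1 = 13.2004 m and 2√(Dt) = 2√(0.0999 × 54.1) = 4.650 m.
Argument (x−vt)/(2√(Dt)) = (22.0 − 13.2004)/4.650 = 1.892; ½·erfc(1.892) = 0.003729.
C = 5.40 × 0.003729 = 0.0201 mg/L.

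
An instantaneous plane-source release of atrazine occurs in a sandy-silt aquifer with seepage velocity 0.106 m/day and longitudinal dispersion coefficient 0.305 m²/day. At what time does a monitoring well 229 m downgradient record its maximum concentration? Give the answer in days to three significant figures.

2130 days

For the 1D instantaneous-source solution, setting ∂C/∂t = 0 at fixed x gives v²t² + 2Dt − x² = 0, so t = (√(D² + v²x²) − D)/v².
√(D² + v²x²) = √(0.305² + 0.106² × 229²) = 24.28; v² = 0.011236.
t = (24.28 − 0.305)/0.011236 = 2130 days (vs. the pure-advection estimate x/v = 2160 d).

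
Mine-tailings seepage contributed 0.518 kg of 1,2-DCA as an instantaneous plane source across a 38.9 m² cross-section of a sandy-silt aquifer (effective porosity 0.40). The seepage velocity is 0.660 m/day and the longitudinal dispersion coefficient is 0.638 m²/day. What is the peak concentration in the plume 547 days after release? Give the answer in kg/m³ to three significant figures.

0.000503 kg/m³

The peak of an instantaneous 1D plume sits at x = vt; there the Gaussian factor is 1 and C_max = M/(n_e·A·√(4πDt)), where n_e·A is the pore area the mass is dissolved in.
√(4πDt) = √(4π × 0.638 × 547) = 66.22 m, so C_max = 0.518/(0.40 × 38.9 × 66.22) = 0.000503 kg/m³.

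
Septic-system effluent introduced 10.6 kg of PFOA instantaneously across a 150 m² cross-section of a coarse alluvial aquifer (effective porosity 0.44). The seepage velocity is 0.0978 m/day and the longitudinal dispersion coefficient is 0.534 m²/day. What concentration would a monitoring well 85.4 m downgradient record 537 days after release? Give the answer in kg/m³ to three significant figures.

For an instantaneous plane source, C(x,t) = M/(n_e·A·√(4πDt)) · exp(−(x−vt)²/(4Dt)), with n_e·A the pore (flow) area.
Plume center vt = 0.0978 × 537 = 52.5186 m, so the well at 85.4 m is 32.8814 m downgradient of the peak.
√(4πDt) = 60.03 m, giving peak height M/(n_e·A·√(4πDt)) = 10.6/(0.44 × 150 × 60.03) = 0.002675 kg/m³.
(x−vt)²/(4Dt) = (32.8814)²/(4 × 0.534 × 537) = 0.9426; exp(−0.9426) = 0.3896.
C = 0.002675 × 0.3896 = 0.00104 kg/m³.

0.00104 kg/m³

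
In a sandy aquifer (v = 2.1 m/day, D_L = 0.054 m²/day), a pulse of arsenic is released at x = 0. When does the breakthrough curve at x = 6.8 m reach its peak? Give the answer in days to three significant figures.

For the 1D instantaneous-source solution, setting ∂C/∂t = 0 at fixed x gives v²t² + 2Dt − x² = 0, so t = (√(D² + v²x²) − D)/v².
√(D² + v²x²) = √(0.054² + 2.1² × 6.8²) = 14.28; v² = 4.41.
t = (14.28 − 0.054)/4.41 = 3.23 days (vs. the pure-advection estimate x/v = 3.24 d).

3.23 days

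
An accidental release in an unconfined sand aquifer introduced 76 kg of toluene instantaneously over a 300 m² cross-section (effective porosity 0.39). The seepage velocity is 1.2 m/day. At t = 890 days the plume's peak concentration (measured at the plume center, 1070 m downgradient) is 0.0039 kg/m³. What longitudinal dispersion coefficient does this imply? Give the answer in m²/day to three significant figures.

2.48 m²/day

At the plume center C_max = M/(n_e·A·√(4πDt)), so D = M²/(4πt·(n_e·A·C_max)²).
n_e·A·C_max = 0.39 × 300 × 0.0039 = 0.4563 kg/m.
D = 76²/(4π × 890 × 0.4563²) = 2.48 m²/day.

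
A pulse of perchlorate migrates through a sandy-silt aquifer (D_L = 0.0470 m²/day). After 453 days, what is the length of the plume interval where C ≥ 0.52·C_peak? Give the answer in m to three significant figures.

14.9 m

The plume is Gaussian with σ = √(2Dt) = √(2 × 0.0470 × 453) = 6.525 m.
C/C_peak = exp(−Δx²/(2σ²)) = 0.52 ⇒ Δx = σ·√(−2 ln 0.52) = 6.525 × 1.144 = 7.465 m.
Width = 2Δx = 14.9 m.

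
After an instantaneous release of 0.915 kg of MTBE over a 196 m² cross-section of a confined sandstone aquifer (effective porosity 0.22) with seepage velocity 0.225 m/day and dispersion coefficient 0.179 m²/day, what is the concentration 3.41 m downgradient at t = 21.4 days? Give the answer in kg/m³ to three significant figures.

For an instantaneous plane source, C(x,t) = M/(n_e·A·√(4πDt)) · exp(−(x−vt)²/(4Dt)), with n_e·A the pore (flow) area.
Plume center vt = 0.225 × 21.4 = 4.815 m, so the well at 3.41 m is 1.405 m upgradient of the peak.
√(4πDt) = 6.938 m, giving peak height M/(n_e·A·√(4πDt)) = 0.915/(0.22 × 196 × 6.938) = 0.003058 kg/m³.
(x−vt)²/(4Dt) = (-1.405)²/(4 × 0.179 × 21.4) = 0.1288; exp(−0.1288) = 0.8791.
C = 0.003058 × 0.8791 = 0.00269 kg/m³.

0.00269 kg/m³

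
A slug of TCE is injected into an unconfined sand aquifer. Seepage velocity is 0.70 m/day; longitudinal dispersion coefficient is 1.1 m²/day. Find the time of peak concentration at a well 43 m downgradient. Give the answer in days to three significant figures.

59.2 days

For the 1D instantaneous-source solution, setting ∂C/∂t = 0 at fixed x gives v²t² + 2Dt − x² = 0, so t = (√(D² + v²x²) − D)/v².
√(D² + v²x²) = √(1.1² + 0.70² × 43²) = 30.12; v² = 0.49.
t = (30.12 − 1.1)/0.49 = 59.2 days (vs. the pure-advection estimate x/v = 61.4 d).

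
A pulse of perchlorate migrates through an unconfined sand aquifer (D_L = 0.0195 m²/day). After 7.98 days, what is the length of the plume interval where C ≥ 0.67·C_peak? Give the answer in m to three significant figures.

0.999 m

The plume is Gaussian with σ = √(2Dt) = √(2 × 0.0195 × 7.98) = 0.5579 m.
C/C_peak = exp(−Δx²/(2σ²)) = 0.67 ⇒ Δx = σ·√(−2 ln 0.67) = 0.5579 × 0.8950 = 0.4993 m.
Width = 2Δx = 0.999 m.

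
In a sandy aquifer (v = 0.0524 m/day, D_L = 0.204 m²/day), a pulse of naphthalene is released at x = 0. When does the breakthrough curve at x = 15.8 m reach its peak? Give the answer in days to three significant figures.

For the 1D instantaneous-source solution, setting ∂C/∂t = 0 at fixed x gives v²t² + 2Dt − x² = 0, so t = (√(D² + v²x²) − D)/v².
√(D² + v²x²) = √(0.204² + 0.0524² × 15.8²) = 0.8527; v² = 0.00274576.
t = (0.8527 − 0.204)/0.00274576 = 236 days (vs. the pure-advection estimate x/v = 302 d).

236 days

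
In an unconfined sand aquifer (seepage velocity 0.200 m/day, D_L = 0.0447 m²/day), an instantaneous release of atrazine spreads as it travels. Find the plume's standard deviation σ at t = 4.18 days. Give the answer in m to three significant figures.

0.611 m

Dispersive spreading gives a Gaussian with σ² = 2Dt; advection only shifts the center.
σ = √(2 × 0.0447 × 4.18) = 0.611 m.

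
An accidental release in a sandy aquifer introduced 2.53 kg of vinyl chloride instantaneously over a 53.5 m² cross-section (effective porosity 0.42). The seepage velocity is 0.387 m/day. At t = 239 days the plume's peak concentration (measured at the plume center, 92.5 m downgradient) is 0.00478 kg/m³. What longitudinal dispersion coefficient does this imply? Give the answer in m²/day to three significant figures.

At the plume center C_max = M/(n_e·A·√(4πDt)), so D = M²/(4πt·(n_e·A·C_max)²).
n_e·A·C_max = 0.42 × 53.5 × 0.00478 = 0.1074 kg/m.
D = 2.53²/(4π × 239 × 0.1074²) = 0.185 m²/day.

0.185 m²/day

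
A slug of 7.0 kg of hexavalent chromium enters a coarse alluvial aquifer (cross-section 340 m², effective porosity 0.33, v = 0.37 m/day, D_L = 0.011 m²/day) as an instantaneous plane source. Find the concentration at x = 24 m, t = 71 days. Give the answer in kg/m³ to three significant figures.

0.00383 kg/m³

For an instantaneous plane source, C(x,t) = M/(n_e·A·√(4πDt)) · exp(−(x−vt)²/(4Dt)), with n_e·A the pore (flow) area.
Plume center vt = 0.37 × 71 = 26.27 m, so the well at 24 m is 2.27 m upgradient of the peak.
√(4πDt) = 3.133 m, giving peak height M/(n_e·A·√(4πDt)) = 7.0/(0.33 × 340 × 3.133) = 0.01991 kg/m³.
(x−vt)²/(4Dt) = (-2.27)²/(4 × 0.011 × 71) = 1.649; exp(−1.649) = 0.1922.
C = 0.01991 × 0.1922 = 0.00383 kg/m³.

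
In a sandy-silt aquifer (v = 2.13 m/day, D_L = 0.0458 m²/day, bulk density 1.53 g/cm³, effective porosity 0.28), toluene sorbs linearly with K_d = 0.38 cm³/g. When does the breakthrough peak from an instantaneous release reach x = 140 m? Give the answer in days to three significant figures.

Retardation factor R = 1 + ρ_b·K_d/n = 1 + 1.53 × 0.38/0.28 = 3.076.
Sorption retards both mechanisms: v_R = v/R = 0.6925 m/day, D_R = D/R = 0.01489 m²/day.
Peak time from v_R²t² + 2D_R t − x² = 0: t = (√(D_R² + v_R²x²) − D_R)/v_R².
√(D_R² + v_R²x²) = √(0.01489² + 0.6925² × 140²) = 96.95; v_R² = 0.4796.
t = (96.95 − 0.01489)/0.4796 = 202 days.

202 days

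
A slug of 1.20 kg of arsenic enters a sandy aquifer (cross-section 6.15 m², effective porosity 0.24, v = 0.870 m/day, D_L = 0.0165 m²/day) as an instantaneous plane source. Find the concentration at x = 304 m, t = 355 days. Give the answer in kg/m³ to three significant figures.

For an instantaneous plane source, C(x,t) = M/(n_e·A·√(4πDt)) · exp(−(x−vt)²/(4Dt)), with n_e·A the pore (flow) area.
Plume center vt = 0.870 × 355 = 308.85 m, so the well at 304 m is 4.85 m upgradient of the peak.
√(4πDt) = 8.579 m, giving peak height M/(n_e·A·√(4πDt)) = 1.20/(0.24 × 6.15 × 8.579) = 0.09477 kg/m³.
(x−vt)²/(4Dt) = (-4.85)²/(4 × 0.0165 × 355) = 1.004; exp(−1.004) = 0.3664.
C = 0.09477 × 0.3664 = 0.0347 kg/m³.

0.0347 kg/m³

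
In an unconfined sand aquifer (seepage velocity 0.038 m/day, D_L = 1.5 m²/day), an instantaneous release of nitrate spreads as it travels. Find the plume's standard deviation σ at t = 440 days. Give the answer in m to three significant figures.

Dispersive spreading gives a Gaussian with σ² = 2Dt; advection only shifts the center.
σ = √(2 × 1.5 × 440) = 36.3 m.

36.3 m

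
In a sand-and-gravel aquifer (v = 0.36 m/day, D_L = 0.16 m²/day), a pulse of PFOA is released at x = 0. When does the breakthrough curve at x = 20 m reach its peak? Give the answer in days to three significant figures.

54.3 days

For the 1D instantaneous-source solution, setting ∂C/∂t = 0 at fixed x gives v²t² + 2Dt − x² = 0, so t = (√(D² + v²x²) − D)/v².
√(D² + v²x²) = √(0.16² + 0.36² × 20²) = 7.202; v² = 0.1296.
t = (7.202 − 0.16)/0.1296 = 54.3 days (vs. the pure-advection estimate x/v = 55.6 d).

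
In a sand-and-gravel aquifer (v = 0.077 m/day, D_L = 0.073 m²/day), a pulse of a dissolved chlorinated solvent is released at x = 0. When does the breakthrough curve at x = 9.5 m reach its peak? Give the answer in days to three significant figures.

For the 1D instantaneous-source solution, setting ∂C/∂t = 0 at fixed x gives v²t² + 2Dt − x² = 0, so t = (√(D² + v²x²) − D)/v².
√(D² + v²x²) = √(0.073² + 0.077² × 9.5²) = 0.7351; v² = 0.005929.
t = (0.7351 − 0.073)/0.005929 = 112 days (vs. the pure-advection estimate x/v = 123 d).

112 days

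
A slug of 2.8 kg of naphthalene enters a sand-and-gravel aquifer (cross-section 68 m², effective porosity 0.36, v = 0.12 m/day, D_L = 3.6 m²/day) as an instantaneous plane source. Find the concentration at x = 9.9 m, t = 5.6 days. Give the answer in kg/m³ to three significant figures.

0.00250 kg/m³

For an instantaneous plane source, C(x,t) = M/(n_e·A·√(4πDt)) · exp(−(x−vt)²/(4Dt)), with n_e·A the pore (flow) area.
Plume center vt = 0.12 × 5.6 = 0.672 m, so the well at 9.9 m is 9.228 m downgradient of the peak.
√(4πDt) = 15.92 m, giving peak height M/(n_e·A·√(4πDt)) = 2.8/(0.36 × 68 × 15.92) = 0.007185 kg/m³.
(x−vt)²/(4Dt) = (9.228)²/(4 × 3.6 × 5.6) = 1.056; exp(−1.056) = 0.3478.
C = 0.007185 × 0.3478 = 0.00250 kg/m³.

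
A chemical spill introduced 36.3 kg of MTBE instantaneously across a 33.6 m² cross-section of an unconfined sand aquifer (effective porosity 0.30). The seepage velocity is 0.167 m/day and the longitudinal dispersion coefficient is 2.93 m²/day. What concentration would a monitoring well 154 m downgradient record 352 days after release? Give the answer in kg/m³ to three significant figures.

For an instantaneous plane source, C(x,t) = M/(n_e·A·√(4πDt)) · exp(−(x−vt)²/(4Dt)), with n_e·A the pore (flow) area.
Plume center vt = 0.167 × 352 = 58.784 m, so the well at 154 m is 95.216 m downgradient of the peak.
√(4πDt) = 113.8 m, giving peak height M/(n_e·A·√(4πDt)) = 36.3/(0.30 × 33.6 × 113.8) = 0.03164 kg/m³.
(x−vt)²/(4Dt) = (95.216)²/(4 × 2.93 × 352) = 2.198; exp(−2.198) = 0.1110.
C = 0.03164 × 0.1110 = 0.00351 kg/m³.

0.00351 kg/m³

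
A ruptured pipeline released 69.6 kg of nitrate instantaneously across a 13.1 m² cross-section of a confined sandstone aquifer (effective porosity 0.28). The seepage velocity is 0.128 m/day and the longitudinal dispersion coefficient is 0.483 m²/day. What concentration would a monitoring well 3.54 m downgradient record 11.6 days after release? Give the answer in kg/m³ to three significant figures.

For an instantaneous plane source, C(x,t) = M/(n_e·A·√(4πDt)) · exp(−(x−vt)²/(4Dt)), with n_e·A the pore (flow) area.
Plume center vt = 0.128 × 11.6 = 1.4848 m, so the well at 3.54 m is 2.0552 m downgradient of the peak.
√(4πDt) = 8.391 m, giving peak height M/(n_e·A·√(4πDt)) = 69.6/(0.28 × 13.1 × 8.391) = 2.261 kg/m³.
(x−vt)²/(4Dt) = (2.0552)²/(4 × 0.483 × 11.6) = 0.1885; exp(−0.1885) = 0.8282.
C = 2.261 × 0.8282 = 1.87 kg/m³.

1.87 kg/m³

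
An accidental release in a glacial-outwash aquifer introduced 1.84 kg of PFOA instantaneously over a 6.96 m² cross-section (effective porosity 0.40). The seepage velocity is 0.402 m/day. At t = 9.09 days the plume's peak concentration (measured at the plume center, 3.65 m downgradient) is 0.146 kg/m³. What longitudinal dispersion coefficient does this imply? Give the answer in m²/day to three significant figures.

0.179 m²/day

At the plume center C_max = M/(n_e·A·√(4πDt)), so D = M²/(4πt·(n_e·A·C_max)²).
n_e·A·C_max = 0.40 × 6.96 × 0.146 = 0.4065 kg/m.
D = 1.84²/(4π × 9.09 × 0.4065²) = 0.179 m²/day.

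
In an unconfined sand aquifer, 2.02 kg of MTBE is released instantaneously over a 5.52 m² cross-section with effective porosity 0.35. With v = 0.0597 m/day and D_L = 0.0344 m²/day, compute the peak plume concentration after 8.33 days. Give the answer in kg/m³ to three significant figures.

The peak of an instantaneous 1D plume sits at x = vt; there the Gaussian factor is 1 and C_max = M/(n_e·A·√(4πDt)), where n_e·A is the pore area the mass is dissolved in.
√(4πDt) = √(4π × 0.0344 × 8.33) = 1.898 m, so C_max = 2.02/(0.35 × 5.52 × 1.898) = 0.551 kg/m³.

0.551 kg/m³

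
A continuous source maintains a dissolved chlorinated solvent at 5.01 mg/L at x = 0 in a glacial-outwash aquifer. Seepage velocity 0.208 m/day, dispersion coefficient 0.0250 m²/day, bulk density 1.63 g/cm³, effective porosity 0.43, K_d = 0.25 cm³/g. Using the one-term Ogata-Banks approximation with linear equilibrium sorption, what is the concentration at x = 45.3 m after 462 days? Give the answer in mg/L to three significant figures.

Retardation factor R = 1 + ρ_b·K_d/n = 1 + 1.63 × 0.25/0.43 = 1.948.
Sorption retards both mechanisms: v_R = v/R = 0.1068 m/day, D_R = D/R = 0.01283 m²/day.
v_R·t = 0.1068 × 462 = 49.3416 m; 2√(D_R t) = 4.869 m; argument = (45.3 − 49.3416)/4.869 = -0.8301.
C = C₀ × ½·erfc(-0.8301) = 5.01 × 0.8798 = 4.41 mg/L.

4.41 mg/L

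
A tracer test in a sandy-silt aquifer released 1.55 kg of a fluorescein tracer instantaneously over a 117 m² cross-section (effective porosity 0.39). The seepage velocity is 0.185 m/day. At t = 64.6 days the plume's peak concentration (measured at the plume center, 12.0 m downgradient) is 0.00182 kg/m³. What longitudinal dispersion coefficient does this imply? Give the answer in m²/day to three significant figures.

0.429 m²/day

At the plume center C_max = M/(n_e·A·√(4πDt)), so D = M²/(4πt·(n_e·A·C_max)²).
n_e·A·C_max = 0.39 × 117 × 0.00182 = 0.08305 kg/m.
D = 1.55²/(4π × 64.6 × 0.08305²) = 0.429 m²/day.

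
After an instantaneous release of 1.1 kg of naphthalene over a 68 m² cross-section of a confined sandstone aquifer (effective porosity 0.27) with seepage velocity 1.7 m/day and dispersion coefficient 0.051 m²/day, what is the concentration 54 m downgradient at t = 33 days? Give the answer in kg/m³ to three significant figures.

0.00677 kg/m³

For an instantaneous plane source, C(x,t) = M/(n_e·A·√(4πDt)) · exp(−(x−vt)²/(4Dt)), with n_e·A the pore (flow) area.
Plume center vt = 1.7 × 33 = 56.1 m, so the well at 54 m is 2.1 m upgradient of the peak.
√(4πDt) = 4.599 m, giving peak height M/(n_e·A·√(4πDt)) = 1.1/(0.27 × 68 × 4.599) = 0.01303 kg/m³.
(x−vt)²/(4Dt) = (-2.1)²/(4 × 0.051 × 33) = 0.6551; exp(−0.6551) = 0.5194.
C = 0.01303 × 0.5194 = 0.00677 kg/m³.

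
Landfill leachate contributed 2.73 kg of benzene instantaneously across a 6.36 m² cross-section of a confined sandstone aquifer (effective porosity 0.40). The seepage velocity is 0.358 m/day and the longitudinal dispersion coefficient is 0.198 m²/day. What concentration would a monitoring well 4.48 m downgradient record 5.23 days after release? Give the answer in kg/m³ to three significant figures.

0.0576 kg/m³

For an instantaneous plane source, C(x,t) = M/(n_e·A·√(4πDt)) · exp(−(x−vt)²/(4Dt)), with n_e·A the pore (flow) area.
Plume center vt = 0.358 × 5.23 = 1.87234 m, so the well at 4.48 m is 2.60766 m downgradient of the peak.
√(4πDt) = 3.607 m, giving peak height M/(n_e·A·√(4πDt)) = 2.73/(0.40 × 6.36 × 3.607) = 0.2975 kg/m³.
(x−vt)²/(4Dt) = (2.60766)²/(4 × 0.198 × 5.23) = 1.642; exp(−1.642) = 0.1936.
C = 0.2975 × 0.1936 = 0.0576 kg/m³.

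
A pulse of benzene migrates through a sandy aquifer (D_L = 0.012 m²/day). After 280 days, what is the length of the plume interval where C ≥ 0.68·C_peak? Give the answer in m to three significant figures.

4.55 m

The plume is Gaussian with σ = √(2Dt) = √(2 × 0.012 × 280) = 2.592 m.
C/C_peak = exp(−Δx²/(2σ²)) = 0.68 ⇒ Δx = σ·√(−2 ln 0.68) = 2.592 × 0.8783 = 2.277 m.
Width = 2Δx = 4.55 m.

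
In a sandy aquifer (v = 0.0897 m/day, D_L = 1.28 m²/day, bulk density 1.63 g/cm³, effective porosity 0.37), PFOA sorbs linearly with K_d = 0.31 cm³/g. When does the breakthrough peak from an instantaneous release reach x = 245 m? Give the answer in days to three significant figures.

Retardation factor R = 1 + ρ_b·K_d/n = 1 + 1.63 × 0.31/0.37 = 2.366.
Sorption retards both mechanisms: v_R = v/R = 0.03791 m/day, D_R = D/R = 0.5410 m²/day.
Peak time from v_R²t² + 2D_R t − x² = 0: t = (√(D_R² + v_R²x²) − D_R)/v_R².
√(D_R² + v_R²x²) = √(0.5410² + 0.03791² × 245²) = 9.304; v_R² = 0.001437.
t = (9.304 − 0.5410)/0.001437 = 6100 days.

6100 days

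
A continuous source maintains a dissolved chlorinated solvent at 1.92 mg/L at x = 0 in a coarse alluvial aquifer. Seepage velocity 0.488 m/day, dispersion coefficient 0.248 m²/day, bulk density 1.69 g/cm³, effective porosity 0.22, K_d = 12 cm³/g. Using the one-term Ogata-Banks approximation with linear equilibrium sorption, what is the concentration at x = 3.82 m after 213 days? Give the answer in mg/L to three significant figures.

0.0106 mg/L

Retardation factor R = 1 + ρ_b·K_d/n = 1 + 1.69 × 12/0.22 = 93.18.
Sorption retards both mechanisms: v_R = v/R = 0.005237 m/day, D_R = D/R = 0.002662 m²/day.
v_R·t = 0.005237 × 213 = 1.115481 m; 2√(D_R t) = 1.506 m; argument = (3.82 − 1.115481)/1.506 = 1.796.
C = C₀ × ½·erfc(1.796) = 1.92 × 0.005544 = 0.0106 mg/L.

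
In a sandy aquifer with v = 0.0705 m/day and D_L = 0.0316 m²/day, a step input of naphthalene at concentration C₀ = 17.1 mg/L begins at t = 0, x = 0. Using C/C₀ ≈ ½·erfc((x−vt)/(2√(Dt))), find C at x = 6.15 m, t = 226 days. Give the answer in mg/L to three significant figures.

17.0 mg/L

For a continuous step input, C/C₀ ≈ ½·erfc((x−vt)/(2√(Dt))).
vt = 0.0705 × 226 = 15.933 m and 2√(Dt) = 2√(0.0316 × 226) = 5.345 m.
Argument (x−vt)/(2√(Dt)) = (6.15 − 15.933)/5.345 = -1.830; ½·erfc(-1.830) = 0.9952.
C = 17.1 × 0.9952 = 17.0 mg/L.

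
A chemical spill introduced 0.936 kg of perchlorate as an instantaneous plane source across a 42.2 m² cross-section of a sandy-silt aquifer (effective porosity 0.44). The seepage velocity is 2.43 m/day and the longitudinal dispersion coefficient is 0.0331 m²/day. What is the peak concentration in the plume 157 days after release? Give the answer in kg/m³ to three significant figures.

The peak of an instantaneous 1D plume sits at x = vt; there the Gaussian factor is 1 and C_max = M/(n_e·A·√(4πDt)), where n_e·A is the pore area the mass is dissolved in.
√(4πDt) = √(4π × 0.0331 × 157) = 8.081 m, so C_max = 0.936/(0.44 × 42.2 × 8.081) = 0.00624 kg/m³.

0.00624 kg/m³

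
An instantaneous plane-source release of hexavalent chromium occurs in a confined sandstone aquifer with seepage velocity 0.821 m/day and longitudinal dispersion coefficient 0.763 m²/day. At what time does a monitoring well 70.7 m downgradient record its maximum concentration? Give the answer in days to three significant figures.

85.0 days

For the 1D instantaneous-source solution, setting ∂C/∂t = 0 at fixed x gives v²t² + 2Dt − x² = 0, so t = (√(D² + v²x²) − D)/v².
√(D² + v²x²) = √(0.763² + 0.821² × 70.7²) = 58.05; v² = 0.674041.
t = (58.05 − 0.763)/0.674041 = 85.0 days (vs. the pure-advection estimate x/v = 86.1 d).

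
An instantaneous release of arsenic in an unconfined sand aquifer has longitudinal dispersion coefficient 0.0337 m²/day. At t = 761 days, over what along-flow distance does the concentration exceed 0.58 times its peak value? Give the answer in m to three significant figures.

The plume is Gaussian with σ = √(2Dt) = √(2 × 0.0337 × 761) = 7.162 m.
C/C_peak = exp(−Δx²/(2σ²)) = 0.58 ⇒ Δx = σ·√(−2 ln 0.58) = 7.162 × 1.044 = 7.477 m.
Width = 2Δx = 15.0 m.

15.0 m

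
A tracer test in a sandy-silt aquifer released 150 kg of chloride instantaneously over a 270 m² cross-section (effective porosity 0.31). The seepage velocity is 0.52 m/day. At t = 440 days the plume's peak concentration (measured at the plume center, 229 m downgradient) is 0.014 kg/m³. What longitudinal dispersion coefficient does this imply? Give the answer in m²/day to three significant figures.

2.96 m²/day

At the plume center C_max = M/(n_e·A·√(4πDt)), so D = M²/(4πt·(n_e·A·C_max)²).
n_e·A·C_max = 0.31 × 270 × 0.014 = 1.172 kg/m.
D = 150²/(4π × 440 × 1.172²) = 2.96 m²/day.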